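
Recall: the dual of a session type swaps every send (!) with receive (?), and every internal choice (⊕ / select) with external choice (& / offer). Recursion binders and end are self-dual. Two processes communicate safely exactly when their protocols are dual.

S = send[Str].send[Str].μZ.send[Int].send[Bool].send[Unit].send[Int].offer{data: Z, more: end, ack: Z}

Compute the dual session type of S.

recv[Str].recv[Str].μZ.recv[Int].recv[Bool].recv[Unit].recv[Int].select{data: Z, more: end, ack: Z}

send[Str] → recv[Str]
  send[Str] → recv[Str]
    μZ → μZ  (μ self-dual)
      send[Int] → recv[Int]
        send[Bool] → recv[Bool]
          send[Unit] → recv[Unit]
            send[Int] → recv[Int]
              offer{data,more,ack} → select{data,more,ack}  (offer→select)
                case data:
                  dual(Z) = Z
                case more:
                  dual(end) = end
                case ack:
                  dual(Z) = Z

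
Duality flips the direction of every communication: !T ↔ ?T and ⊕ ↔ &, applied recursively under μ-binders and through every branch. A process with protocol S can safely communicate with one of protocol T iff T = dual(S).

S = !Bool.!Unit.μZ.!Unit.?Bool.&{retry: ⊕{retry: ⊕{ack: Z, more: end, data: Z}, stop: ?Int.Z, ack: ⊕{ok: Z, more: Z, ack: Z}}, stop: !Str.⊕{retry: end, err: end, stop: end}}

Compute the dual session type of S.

!Bool ↦ ?Bool
  !Unit ↦ ?Unit
    μZ ↦ μZ  (rec unchanged)
      !Unit ↦ ?Unit
        ?Bool ↦ !Bool
          &{retry,stop} ↦ ⊕{retry,stop}  (external→internal)
            case retry:
              ⊕{retry,stop,ack} ↦ &{retry,stop,ack}  (⊕→&)
                case retry:
                  ⊕{ack,more,data} ↦ &{ack,more,data}  (⊕→&)
                    case ack:
                      Z self-dual
                    case more:
                      end self-dual
                    case data:
                      Z self-dual
                case stop:
                  ?Int ↦ !Int
                    Z self-dual
                case ack:
                  ⊕{ok,more,ack} ↦ &{ok,more,ack}  (⊕→&)
                    case ok:
                      Z self-dual
                    case more:
                      Z self-dual
                    case ack:
                      Z self-dual
            case stop:
              !Str ↦ ?Str
                ⊕{retry,err,stop} ↦ &{retry,err,stop}  (⊕→&)
                  case retry:
                    end self-dual
                  case err:
                    end self-dual
                  case stop:
                    end self-dual

?Bool.?Unit.μZ.?Unit.!Bool.⊕{retry: &{retry: &{ack: Z, more: end, data: Z}, stop: !Int.Z, ack: &{ok: Z, more: Z, ack: Z}}, stop: ?Str.&{retry: end, err: end, stop: end}}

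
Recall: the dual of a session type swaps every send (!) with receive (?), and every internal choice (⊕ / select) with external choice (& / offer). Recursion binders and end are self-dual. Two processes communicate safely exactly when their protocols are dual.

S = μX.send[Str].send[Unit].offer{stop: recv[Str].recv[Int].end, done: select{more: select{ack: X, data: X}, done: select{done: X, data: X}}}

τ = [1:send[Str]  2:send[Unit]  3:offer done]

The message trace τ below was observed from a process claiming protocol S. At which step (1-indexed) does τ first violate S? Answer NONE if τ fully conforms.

NONE

step 1: send[Str]  ok  residual = send[Unit].offer{stop: recv[Str].recv[Int].end, done: select{more: select{ack: μX.…, data: μX.…}, done: select{done: μX.…, data: μX.…}}}
step 2: send[Unit]  ok  residual = offer{stop: recv[Str].recv[Int].end, done: select{more: select{ack: μX.…, data: μX.…}, done: select{done: μX.…, data: μX.…}}}
step 3: offer done  ok  residual = select{more: select{ack: μX.…, data: μX.…}, done: select{done: μX.…, data: μX.…}}
all 3 steps conform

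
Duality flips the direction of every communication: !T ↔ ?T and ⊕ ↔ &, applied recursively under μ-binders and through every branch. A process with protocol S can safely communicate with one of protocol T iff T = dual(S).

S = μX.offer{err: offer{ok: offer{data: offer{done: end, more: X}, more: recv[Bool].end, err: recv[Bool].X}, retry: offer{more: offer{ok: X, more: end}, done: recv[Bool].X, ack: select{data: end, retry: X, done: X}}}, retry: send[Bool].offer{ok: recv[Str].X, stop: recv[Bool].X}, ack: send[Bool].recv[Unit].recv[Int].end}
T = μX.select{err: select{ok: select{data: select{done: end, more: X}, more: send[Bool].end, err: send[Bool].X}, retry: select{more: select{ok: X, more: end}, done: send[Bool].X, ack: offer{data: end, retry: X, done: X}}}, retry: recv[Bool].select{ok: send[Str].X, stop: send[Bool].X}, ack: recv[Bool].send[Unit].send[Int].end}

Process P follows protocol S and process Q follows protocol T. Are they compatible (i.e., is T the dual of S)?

YES

μX vs μX  match (binder kept)
  offer{err,retry,ack} vs select{err,retry,ack}  match labels match
    case err:
      offer{ok,retry} vs select{ok,retry}  match labels match
        case ok:
          offer{data,more,err} vs select{data,more,err}  match labels match
            case data:
              offer{done,more} vs select{done,more}  match labels match
                case done:
                  end vs end  match
                case more:
                  X vs X  match
            case more:
              recv[Bool] vs send[Bool]  match
                end vs end  match
            case err:
              recv[Bool] vs send[Bool]  match
                X vs X  match
        case retry:
          offer{more,done,ack} vs select{more,done,ack}  match labels match
            case more:
              offer{ok,more} vs select{ok,more}  match labels match
                case ok:
                  X vs X  match
                case more:
                  end vs end  match
            case done:
              recv[Bool] vs send[Bool]  match
                X vs X  match
            case ack:
              select{data,retry,done} vs offer{data,retry,done}  match labels match
                case data:
                  end vs end  match
                case retry:
                  X vs X  match
                case done:
                  X vs X  match
    case retry:
      send[Bool] vs recv[Bool]  match
        offer{ok,stop} vs select{ok,stop}  match labels match
          case ok:
            recv[Str] vs send[Str]  match
              X vs X  match
          case stop:
            recv[Bool] vs send[Bool]  match
              X vs X  match
    case ack:
      send[Bool] vs recv[Bool]  match
        recv[Unit] vs send[Unit]  match
          recv[Int] vs send[Int]  match
            end vs end  match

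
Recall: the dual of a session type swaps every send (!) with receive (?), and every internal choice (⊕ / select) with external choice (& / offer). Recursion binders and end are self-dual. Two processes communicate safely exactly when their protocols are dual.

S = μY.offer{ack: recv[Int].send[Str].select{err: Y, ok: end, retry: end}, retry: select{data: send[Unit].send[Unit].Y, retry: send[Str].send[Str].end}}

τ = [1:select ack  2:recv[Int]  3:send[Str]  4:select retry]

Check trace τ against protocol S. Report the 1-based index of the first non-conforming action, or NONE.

[1] got select ack, protocol expects offer ack or offer retry  ✗

1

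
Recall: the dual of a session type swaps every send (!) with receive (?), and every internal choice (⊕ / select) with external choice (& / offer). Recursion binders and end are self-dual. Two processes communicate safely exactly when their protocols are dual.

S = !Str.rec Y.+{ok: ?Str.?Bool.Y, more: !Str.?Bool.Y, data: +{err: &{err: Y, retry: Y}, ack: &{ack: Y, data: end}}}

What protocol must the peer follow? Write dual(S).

!Str = ?Str
  rec Y = rec Y  (μ self-dual)
    +{ok,more,data} = &{ok,more,data}  (⊕→&)
      case ok:
        ?Str = !Str
          ?Bool = !Bool
            dual(Y) = Y
      case more:
        !Str = ?Str
          ?Bool = !Bool
            dual(Y) = Y
      case data:
        +{err,ack} = &{err,ack}  (⊕→&)
          case err:
            &{err,retry} = +{err,retry}  (&→⊕)
              case err:
                dual(Y) = Y
              case retry:
                dual(Y) = Y
          case ack:
            &{ack,data} = +{ack,data}  (&→⊕)
              case ack:
                dual(Y) = Y
              case data:
                dual(end) = end

?Str.rec Y.&{ok: !Str.!Bool.Y, more: ?Str.!Bool.Y, data: &{err: +{err: Y, retry: Y}, ack: +{ack: Y, data: end}}}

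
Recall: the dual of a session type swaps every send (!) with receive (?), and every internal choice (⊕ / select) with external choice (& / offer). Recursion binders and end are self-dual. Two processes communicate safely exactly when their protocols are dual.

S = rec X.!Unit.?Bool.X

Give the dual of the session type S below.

rec X ↦ rec X  (μ self-dual)
  !Unit ↦ ?Unit
    ?Bool ↦ !Bool
      dual(X) = X

rec X.?Unit.!Bool.X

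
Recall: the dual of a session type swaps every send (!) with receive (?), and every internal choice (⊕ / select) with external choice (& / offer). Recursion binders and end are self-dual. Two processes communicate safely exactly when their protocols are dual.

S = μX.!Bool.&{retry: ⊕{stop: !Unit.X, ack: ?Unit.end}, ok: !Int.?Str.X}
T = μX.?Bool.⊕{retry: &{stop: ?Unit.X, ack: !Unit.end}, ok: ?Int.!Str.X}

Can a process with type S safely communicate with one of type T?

μX | μX  ✓ (μ self-dual)
  !Bool | ?Bool  ✓
    &{retry,ok} | ⊕{retry,ok}  ✓ same labels
      [retry]
        ⊕{stop,ack} | &{stop,ack}  ✓ same labels
          [stop]
            !Unit | ?Unit  ✓
              X | X  ✓
          [ack]
            ?Unit | !Unit  ✓
              end | end  ✓
      [ok]
        !Int | ?Int  ✓
          ?Str | !Str  ✓
            X | X  ✓

YES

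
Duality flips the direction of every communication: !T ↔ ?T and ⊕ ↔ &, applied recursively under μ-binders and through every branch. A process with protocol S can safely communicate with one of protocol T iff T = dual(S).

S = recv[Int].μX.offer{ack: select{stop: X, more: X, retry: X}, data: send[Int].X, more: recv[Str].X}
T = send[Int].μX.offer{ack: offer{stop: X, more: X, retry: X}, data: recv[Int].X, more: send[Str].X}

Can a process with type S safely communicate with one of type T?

recv[Int] ‖ send[Int]  ✓
  μX ‖ μX  ✓ (rec unchanged)
    offer{ack,data,more} ‖ offer{ack,data,more}  ✗ choice polarity not flipped — not dual

NO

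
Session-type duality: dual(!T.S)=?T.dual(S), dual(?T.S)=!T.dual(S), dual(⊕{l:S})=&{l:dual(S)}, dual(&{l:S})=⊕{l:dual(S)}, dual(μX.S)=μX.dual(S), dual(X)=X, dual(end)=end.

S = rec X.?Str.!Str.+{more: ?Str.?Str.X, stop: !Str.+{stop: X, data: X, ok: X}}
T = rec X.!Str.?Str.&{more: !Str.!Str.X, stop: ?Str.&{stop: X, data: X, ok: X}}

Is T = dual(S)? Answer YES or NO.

YES

rec X | rec X  match (binder kept)
  ?Str | !Str  match
    !Str | ?Str  match
      +{more,stop} | &{more,stop}  match same labels
        [more]
          ?Str | !Str  match
            ?Str | !Str  match
              X | X  match
        [stop]
          !Str | ?Str  match
            +{stop,data,ok} | &{stop,data,ok}  match same labels
              [stop]
                X | X  match
              [data]
                X | X  match
              [ok]
                X | X  match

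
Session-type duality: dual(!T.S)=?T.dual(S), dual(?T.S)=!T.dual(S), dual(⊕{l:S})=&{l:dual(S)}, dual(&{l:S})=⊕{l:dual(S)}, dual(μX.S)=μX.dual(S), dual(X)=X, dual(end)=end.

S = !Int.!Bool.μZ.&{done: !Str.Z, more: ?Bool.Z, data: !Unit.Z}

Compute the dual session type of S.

!Int → ?Int
  !Bool → ?Bool
    μZ → μZ  (rec unchanged)
      &{done,more,data} → ⊕{done,more,data}  (&→⊕)
        case done:
          !Str → ?Str
            Z self-dual
        case more:
          ?Bool → !Bool
            Z self-dual
        case data:
          !Unit → ?Unit
            Z self-dual

?Int.?Bool.μZ.⊕{done: ?Str.Z, more: !Bool.Z, data: ?Unit.Z}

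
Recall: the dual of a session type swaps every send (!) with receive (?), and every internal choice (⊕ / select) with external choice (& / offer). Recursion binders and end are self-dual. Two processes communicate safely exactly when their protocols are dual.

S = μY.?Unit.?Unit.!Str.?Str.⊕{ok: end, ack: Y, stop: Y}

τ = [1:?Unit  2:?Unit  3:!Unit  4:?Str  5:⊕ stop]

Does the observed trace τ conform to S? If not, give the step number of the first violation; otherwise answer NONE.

step 1: ?Unit  match  residual = ?Unit.!Str.?Str.⊕{ok: end, ack: μY.…, stop: μY.…}
step 2: ?Unit  match  residual = !Str.?Str.⊕{ok: end, ack: μY.…, stop: μY.…}
step 3: got !Unit, protocol expects !Str  ✗

3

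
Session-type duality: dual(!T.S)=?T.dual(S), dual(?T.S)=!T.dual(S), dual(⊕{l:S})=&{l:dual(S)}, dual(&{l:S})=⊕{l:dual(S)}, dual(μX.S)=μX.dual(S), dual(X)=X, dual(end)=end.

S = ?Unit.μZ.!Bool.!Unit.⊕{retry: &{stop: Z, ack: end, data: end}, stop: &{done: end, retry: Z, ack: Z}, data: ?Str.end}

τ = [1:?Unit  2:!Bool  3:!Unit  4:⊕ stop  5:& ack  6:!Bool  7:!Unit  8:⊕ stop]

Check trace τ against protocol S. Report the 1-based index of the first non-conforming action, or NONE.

NONE

step 1: ?Unit  match  now at μZ.…
step 2: !Bool  match  now at !Unit.⊕{retry: &{stop: μZ.…, ack: end, data: end}, stop: &{done: end, retry: μZ.…, ack: μZ.…}, data: ?Str.end}
step 3: !Unit  match  now at ⊕{retry: &{stop: μZ.…, ack: end, data: end}, stop: &{done: end, retry: μZ.…, ack: μZ.…}, data: ?Str.end}
step 4: ⊕ stop  match  now at &{done: end, retry: μZ.…, ack: μZ.…}
step 5: & ack  match  now at μZ.…
step 6: !Bool  match  now at !Unit.⊕{retry: &{stop: μZ.…, ack: end, data: end}, stop: &{done: end, retry: μZ.…, ack: μZ.…}, data: ?Str.end}
step 7: !Unit  match  now at ⊕{retry: &{stop: μZ.…, ack: end, data: end}, stop: &{done: end, retry: μZ.…, ack: μZ.…}, data: ?Str.end}
step 8: ⊕ stop  match  now at &{done: end, retry: μZ.…, ack: μZ.…}
τ conforms to S (length 8)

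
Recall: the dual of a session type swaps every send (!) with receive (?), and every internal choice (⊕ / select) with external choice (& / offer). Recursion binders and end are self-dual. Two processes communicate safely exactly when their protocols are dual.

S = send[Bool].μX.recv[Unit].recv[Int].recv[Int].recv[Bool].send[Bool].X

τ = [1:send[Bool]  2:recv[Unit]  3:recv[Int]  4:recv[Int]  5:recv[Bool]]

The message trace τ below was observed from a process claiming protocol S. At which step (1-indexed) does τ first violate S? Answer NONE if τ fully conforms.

[1] send[Bool]  match  state: μX.…
[2] recv[Unit]  match  state: recv[Int].recv[Int].recv[Bool].send[Bool].μX.…
[3] recv[Int]  match  state: recv[Int].recv[Bool].send[Bool].μX.…
[4] recv[Int]  match  state: recv[Bool].send[Bool].μX.…
[5] recv[Bool]  match  state: send[Bool].μX.…
trace exhausted — no violation

NONE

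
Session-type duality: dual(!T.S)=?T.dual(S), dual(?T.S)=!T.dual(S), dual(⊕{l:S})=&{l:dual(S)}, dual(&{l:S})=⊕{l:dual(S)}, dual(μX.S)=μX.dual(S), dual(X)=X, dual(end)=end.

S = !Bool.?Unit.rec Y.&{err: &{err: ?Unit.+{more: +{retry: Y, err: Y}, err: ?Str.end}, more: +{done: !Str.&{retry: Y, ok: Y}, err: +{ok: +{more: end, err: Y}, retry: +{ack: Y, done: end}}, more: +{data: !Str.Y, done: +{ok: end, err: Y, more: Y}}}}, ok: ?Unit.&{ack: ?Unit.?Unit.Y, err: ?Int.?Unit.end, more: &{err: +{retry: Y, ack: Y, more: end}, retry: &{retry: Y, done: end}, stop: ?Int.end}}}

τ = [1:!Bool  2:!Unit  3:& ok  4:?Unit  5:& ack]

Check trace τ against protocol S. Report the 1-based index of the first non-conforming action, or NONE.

step 1: !Bool  ok  state: ?Unit.rec Y.…
step 2: got !Unit, protocol expects ?Unit  ✗

2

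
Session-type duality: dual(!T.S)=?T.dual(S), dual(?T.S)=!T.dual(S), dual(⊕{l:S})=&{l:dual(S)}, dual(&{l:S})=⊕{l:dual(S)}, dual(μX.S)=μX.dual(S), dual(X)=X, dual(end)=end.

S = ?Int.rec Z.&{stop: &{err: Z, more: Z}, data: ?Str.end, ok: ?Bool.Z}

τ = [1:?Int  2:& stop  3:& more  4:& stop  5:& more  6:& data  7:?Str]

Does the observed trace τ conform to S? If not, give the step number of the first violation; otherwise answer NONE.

@1 ?Int  match  cont: rec Z.…
@2 & stop  match  cont: &{err: rec Z.…, more: rec Z.…}
@3 & more  match  cont: rec Z.…
@4 & stop  match  cont: &{err: rec Z.…, more: rec Z.…}
@5 & more  match  cont: rec Z.…
@6 & data  match  cont: ?Str.end
@7 ?Str  match  cont: end
trace exhausted — no violation

NONE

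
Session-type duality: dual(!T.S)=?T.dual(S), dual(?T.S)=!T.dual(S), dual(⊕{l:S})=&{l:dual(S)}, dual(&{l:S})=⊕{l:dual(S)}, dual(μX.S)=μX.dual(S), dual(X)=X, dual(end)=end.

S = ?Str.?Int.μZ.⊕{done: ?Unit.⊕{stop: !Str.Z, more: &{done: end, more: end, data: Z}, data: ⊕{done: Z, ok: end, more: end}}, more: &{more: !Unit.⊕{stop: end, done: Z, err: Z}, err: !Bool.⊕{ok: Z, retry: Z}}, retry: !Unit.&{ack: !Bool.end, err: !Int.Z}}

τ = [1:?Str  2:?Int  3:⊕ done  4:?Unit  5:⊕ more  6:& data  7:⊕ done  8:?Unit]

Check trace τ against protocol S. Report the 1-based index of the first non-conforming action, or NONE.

NONE

[1] ?Str  match  state: ?Int.μZ.…
[2] ?Int  match  state: μZ.…
[3] ⊕ done  match  state: ?Unit.⊕{stop: !Str.μZ.…, more: &{done: end, more: end, data: μZ.…}, data: ⊕{done: μZ.…, ok: end, more: end}}
[4] ?Unit  match  state: ⊕{stop: !Str.μZ.…, more: &{done: end, more: end, data: μZ.…}, data: ⊕{done: μZ.…, ok: end, more: end}}
[5] ⊕ more  match  state: &{done: end, more: end, data: μZ.…}
[6] & data  match  state: μZ.…
[7] ⊕ done  match  state: ?Unit.⊕{stop: !Str.μZ.…, more: &{done: end, more: end, data: μZ.…}, data: ⊕{done: μZ.…, ok: end, more: end}}
[8] ?Unit  match  state: ⊕{stop: !Str.μZ.…, more: &{done: end, more: end, data: μZ.…}, data: ⊕{done: μZ.…, ok: end, more: end}}
trace exhausted — no violation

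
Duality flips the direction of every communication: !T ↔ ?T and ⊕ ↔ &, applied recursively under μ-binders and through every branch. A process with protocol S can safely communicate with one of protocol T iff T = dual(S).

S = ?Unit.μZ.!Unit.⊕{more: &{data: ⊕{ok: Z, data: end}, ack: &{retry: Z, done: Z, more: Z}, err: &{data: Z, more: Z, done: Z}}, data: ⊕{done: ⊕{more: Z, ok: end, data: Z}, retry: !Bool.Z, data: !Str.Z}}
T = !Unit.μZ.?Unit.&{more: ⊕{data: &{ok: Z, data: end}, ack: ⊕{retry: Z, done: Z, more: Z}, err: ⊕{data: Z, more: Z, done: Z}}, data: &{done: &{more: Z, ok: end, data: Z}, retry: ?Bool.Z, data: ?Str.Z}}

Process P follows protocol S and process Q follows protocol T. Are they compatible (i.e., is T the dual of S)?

YES

?Unit | !Unit  ✓
  μZ | μZ  ✓ (μ self-dual)
    !Unit | ?Unit  ✓
      ⊕{more,data} | &{more,data}  ✓ same labels
        [more]
          &{data,ack,err} | ⊕{data,ack,err}  ✓ same labels
            [data]
              ⊕{ok,data} | &{ok,data}  ✓ same labels
                [ok]
                  Z | Z  ✓
                [data]
                  end | end  ✓
            [ack]
              &{retry,done,more} | ⊕{retry,done,more}  ✓ same labels
                [retry]
                  Z | Z  ✓
                [done]
                  Z | Z  ✓
                [more]
                  Z | Z  ✓
            [err]
              &{data,more,done} | ⊕{data,more,done}  ✓ same labels
                [data]
                  Z | Z  ✓
                [more]
                  Z | Z  ✓
                [done]
                  Z | Z  ✓
        [data]
          ⊕{done,retry,data} | &{done,retry,data}  ✓ same labels
            [done]
              ⊕{more,ok,data} | &{more,ok,data}  ✓ same labels
                [more]
                  Z | Z  ✓
                [ok]
                  end | end  ✓
                [data]
                  Z | Z  ✓
            [retry]
              !Bool | ?Bool  ✓
                Z | Z  ✓
            [data]
              !Str | ?Str  ✓
                Z | Z  ✓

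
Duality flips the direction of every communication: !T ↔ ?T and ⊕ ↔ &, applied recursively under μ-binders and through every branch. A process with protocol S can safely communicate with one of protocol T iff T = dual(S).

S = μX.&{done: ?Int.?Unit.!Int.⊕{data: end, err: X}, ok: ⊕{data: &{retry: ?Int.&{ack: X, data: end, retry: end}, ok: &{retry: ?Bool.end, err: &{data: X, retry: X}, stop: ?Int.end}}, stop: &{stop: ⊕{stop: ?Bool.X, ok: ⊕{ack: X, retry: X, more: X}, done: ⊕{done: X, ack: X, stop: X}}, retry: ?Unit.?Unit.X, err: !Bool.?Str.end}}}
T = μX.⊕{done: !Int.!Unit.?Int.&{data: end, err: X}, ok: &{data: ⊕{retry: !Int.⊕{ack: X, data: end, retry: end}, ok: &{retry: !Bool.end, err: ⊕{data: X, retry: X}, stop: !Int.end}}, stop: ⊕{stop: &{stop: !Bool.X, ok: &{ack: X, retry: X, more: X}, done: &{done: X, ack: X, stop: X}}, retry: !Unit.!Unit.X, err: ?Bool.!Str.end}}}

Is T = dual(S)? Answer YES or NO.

NO

μX | μX  ok (binder kept)
  &{done,ok} | ⊕{done,ok}  ok same labels
    [done]
      ?Int | !Int  ok
        ?Unit | !Unit  ok
          !Int | ?Int  ok
            ⊕{data,err} | &{data,err}  ok same labels
              [data]
                end | end  ok
              [err]
                X | X  ok
    [ok]
      ⊕{data,stop} | &{data,stop}  ok same labels
        [data]
          &{retry,ok} | ⊕{retry,ok}  ok same labels
            [retry]
              ?Int | !Int  ok
                &{ack,data,retry} | ⊕{ack,data,retry}  ok same labels
                  [ack]
                    X | X  ok
                  [data]
                    end | end  ok
                  [retry]
                    end | end  ok
            [ok]
              &{retry,err,stop} | &{retry,err,stop}  ✗ choice polarity not flipped — not dual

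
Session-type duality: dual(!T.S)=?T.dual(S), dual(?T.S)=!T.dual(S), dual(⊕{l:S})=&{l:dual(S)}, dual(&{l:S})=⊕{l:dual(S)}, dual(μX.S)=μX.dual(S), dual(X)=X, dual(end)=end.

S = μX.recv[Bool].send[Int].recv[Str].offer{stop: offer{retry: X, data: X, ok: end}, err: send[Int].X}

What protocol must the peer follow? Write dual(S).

μX = μX  (rec unchanged)
  recv[Bool] = send[Bool]
    send[Int] = recv[Int]
      recv[Str] = send[Str]
        offer{stop,err} = select{stop,err}  (external→internal)
          • stop:
            offer{retry,data,ok} = select{retry,data,ok}  (external→internal)
              • retry:
                X self-dual
              • data:
                X self-dual
              • ok:
                end self-dual
          • err:
            send[Int] = recv[Int]
              X self-dual

μX.send[Bool].recv[Int].send[Str].select{stop: select{retry: X, data: X, ok: end}, err: recv[Int].X}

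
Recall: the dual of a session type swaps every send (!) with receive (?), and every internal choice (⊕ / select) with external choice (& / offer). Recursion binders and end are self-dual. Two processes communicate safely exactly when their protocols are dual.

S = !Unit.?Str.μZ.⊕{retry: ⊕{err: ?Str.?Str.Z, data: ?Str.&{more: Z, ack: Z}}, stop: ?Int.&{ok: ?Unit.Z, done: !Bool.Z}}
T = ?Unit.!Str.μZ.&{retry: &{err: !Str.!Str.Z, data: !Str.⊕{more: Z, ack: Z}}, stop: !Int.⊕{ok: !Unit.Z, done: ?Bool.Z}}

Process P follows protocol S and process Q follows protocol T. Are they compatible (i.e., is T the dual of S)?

YES

!Unit vs ?Unit  match
  ?Str vs !Str  match
    μZ vs μZ  match (rec unchanged)
      ⊕{retry,stop} vs &{retry,stop}  match label sets agree
        case retry:
          ⊕{err,data} vs &{err,data}  match label sets agree
            case err:
              ?Str vs !Str  match
                ?Str vs !Str  match
                  Z vs Z  match
            case data:
              ?Str vs !Str  match
                &{more,ack} vs ⊕{more,ack}  match label sets agree
                  case more:
                    Z vs Z  match
                  case ack:
                    Z vs Z  match
        case stop:
          ?Int vs !Int  match
            &{ok,done} vs ⊕{ok,done}  match label sets agree
              case ok:
                ?Unit vs !Unit  match
                  Z vs Z  match
              case done:
                !Bool vs ?Bool  match
                  Z vs Z  match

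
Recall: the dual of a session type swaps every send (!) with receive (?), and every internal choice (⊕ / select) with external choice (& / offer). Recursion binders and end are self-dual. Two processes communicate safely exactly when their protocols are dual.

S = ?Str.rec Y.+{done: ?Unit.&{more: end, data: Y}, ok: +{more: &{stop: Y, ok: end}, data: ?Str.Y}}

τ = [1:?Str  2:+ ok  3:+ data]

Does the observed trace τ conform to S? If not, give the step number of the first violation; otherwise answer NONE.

@1 ?Str  ok  now at rec Y.…
@2 + ok  ok  now at +{more: &{stop: rec Y.…, ok: end}, data: ?Str.rec Y.…}
@3 + data  ok  now at ?Str.rec Y.…
τ conforms to S (length 3)

NONE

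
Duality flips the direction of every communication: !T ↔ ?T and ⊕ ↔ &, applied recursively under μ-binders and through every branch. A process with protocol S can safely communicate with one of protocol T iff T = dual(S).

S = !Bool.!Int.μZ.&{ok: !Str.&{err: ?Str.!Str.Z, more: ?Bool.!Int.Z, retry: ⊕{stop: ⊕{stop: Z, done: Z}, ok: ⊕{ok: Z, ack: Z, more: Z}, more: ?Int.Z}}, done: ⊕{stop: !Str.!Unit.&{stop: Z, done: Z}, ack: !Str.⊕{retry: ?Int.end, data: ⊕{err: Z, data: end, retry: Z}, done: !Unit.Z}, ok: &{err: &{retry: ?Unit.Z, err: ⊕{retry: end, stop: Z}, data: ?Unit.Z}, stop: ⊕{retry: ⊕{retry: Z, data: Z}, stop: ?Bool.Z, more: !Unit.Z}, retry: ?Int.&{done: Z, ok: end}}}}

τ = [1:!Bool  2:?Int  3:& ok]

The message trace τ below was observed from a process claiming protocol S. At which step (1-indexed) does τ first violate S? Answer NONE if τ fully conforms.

2

@1 !Bool  ✓  cont: !Int.μZ.…
@2 got ?Int, protocol expects !Int  ✗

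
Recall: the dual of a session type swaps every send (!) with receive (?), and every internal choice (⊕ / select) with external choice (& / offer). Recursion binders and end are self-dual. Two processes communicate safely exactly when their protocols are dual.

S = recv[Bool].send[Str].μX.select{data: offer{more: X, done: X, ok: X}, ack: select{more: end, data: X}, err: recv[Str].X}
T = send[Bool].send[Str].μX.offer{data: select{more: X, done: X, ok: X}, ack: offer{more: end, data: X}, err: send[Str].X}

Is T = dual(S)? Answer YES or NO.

recv[Bool] vs send[Bool]  ok
  send[Str] vs send[Str]  ✗ same direction on both sides — not dual

NO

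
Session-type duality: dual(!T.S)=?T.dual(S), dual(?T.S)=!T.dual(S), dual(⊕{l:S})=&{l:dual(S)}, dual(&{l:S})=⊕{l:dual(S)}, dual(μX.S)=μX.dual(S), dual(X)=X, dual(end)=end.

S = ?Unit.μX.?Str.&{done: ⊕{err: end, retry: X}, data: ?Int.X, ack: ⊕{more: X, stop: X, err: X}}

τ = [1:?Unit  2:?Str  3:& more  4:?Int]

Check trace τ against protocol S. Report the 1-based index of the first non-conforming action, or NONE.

3

@1 ?Unit  ✓  residual = μX.…
@2 ?Str  ✓  residual = &{done: ⊕{err: end, retry: μX.…}, data: ?Int.μX.…, ack: ⊕{more: μX.…, stop: μX.…, err: μX.…}}
@3 got & more, protocol expects & done or & data or & ack  ✗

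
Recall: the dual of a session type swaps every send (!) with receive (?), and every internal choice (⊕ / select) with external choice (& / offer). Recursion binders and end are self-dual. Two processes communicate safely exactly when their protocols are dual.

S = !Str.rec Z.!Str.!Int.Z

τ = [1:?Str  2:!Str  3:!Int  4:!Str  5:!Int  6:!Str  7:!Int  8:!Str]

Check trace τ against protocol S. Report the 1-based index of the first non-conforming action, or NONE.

1

[1] got ?Str, protocol expects !Str  ✗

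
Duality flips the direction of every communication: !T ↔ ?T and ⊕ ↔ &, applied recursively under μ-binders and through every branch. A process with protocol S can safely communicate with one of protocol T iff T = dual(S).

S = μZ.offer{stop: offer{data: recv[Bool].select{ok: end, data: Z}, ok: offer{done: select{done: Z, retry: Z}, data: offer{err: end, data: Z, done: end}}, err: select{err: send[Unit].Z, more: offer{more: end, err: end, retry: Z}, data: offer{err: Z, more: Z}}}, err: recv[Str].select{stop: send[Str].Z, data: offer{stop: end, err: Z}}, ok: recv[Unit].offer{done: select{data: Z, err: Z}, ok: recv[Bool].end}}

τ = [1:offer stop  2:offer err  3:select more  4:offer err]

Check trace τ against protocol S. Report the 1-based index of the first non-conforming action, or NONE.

NONE

step 1: offer stop  ✓  residual = offer{data: recv[Bool].select{ok: end, data: μZ.…}, ok: offer{done: select{done: μZ.…, retry: μZ.…}, data: offer{err: end, data: μZ.…, done: end}}, err: select{err: send[Unit].μZ.…, more: offer{more: end, err: end, retry: μZ.…}, data: offer{err: μZ.…, more: μZ.…}}}
step 2: offer err  ✓  residual = select{err: send[Unit].μZ.…, more: offer{more: end, err: end, retry: μZ.…}, data: offer{err: μZ.…, more: μZ.…}}
step 3: select more  ✓  residual = offer{more: end, err: end, retry: μZ.…}
step 4: offer err  ✓  residual = end
trace exhausted — no violation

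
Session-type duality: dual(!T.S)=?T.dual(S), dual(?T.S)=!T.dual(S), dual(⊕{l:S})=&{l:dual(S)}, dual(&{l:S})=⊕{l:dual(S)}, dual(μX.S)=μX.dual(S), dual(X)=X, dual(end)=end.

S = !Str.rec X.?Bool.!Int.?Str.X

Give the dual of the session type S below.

!Str = ?Str
  rec X = rec X  (rec unchanged)
    ?Bool = !Bool
      !Int = ?Int
        ?Str = !Str
          X ↦ X

?Str.rec X.!Bool.?Int.!Str.X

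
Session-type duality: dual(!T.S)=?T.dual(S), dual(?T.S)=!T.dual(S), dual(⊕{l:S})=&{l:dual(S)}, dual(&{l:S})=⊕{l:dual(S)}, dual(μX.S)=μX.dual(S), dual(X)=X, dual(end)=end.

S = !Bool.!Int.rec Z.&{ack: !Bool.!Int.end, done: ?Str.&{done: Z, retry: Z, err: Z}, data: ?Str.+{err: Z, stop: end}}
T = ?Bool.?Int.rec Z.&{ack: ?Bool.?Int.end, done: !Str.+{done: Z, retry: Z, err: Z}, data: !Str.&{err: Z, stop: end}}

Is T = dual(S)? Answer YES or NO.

NO

!Bool | ?Bool  ok
  !Int | ?Int  ok
    rec Z | rec Z  ok (binder kept)
      &{ack,done,data} | &{ack,done,data}  ✗ choice polarity not flipped — not dual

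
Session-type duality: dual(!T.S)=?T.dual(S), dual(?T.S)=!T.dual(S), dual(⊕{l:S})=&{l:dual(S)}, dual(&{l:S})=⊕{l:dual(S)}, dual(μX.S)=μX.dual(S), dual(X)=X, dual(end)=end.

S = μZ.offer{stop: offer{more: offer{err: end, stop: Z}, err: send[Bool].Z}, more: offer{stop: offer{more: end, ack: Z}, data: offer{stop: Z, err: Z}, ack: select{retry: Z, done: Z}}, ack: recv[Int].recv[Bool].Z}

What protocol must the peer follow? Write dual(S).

μZ = μZ  (rec unchanged)
  offer{stop,more,ack} = select{stop,more,ack}  (offer→select)
    case stop:
      offer{more,err} = select{more,err}  (offer→select)
        case more:
          offer{err,stop} = select{err,stop}  (offer→select)
            case err:
              end ↦ end
            case stop:
              Z ↦ Z
        case err:
          send[Bool] = recv[Bool]
            Z ↦ Z
    case more:
      offer{stop,data,ack} = select{stop,data,ack}  (offer→select)
        case stop:
          offer{more,ack} = select{more,ack}  (offer→select)
            case more:
              end ↦ end
            case ack:
              Z ↦ Z
        case data:
          offer{stop,err} = select{stop,err}  (offer→select)
            case stop:
              Z ↦ Z
            case err:
              Z ↦ Z
        case ack:
          select{retry,done} = offer{retry,done}  (select→offer)
            case retry:
              Z ↦ Z
            case done:
              Z ↦ Z
    case ack:
      recv[Int] = send[Int]
        recv[Bool] = send[Bool]
          Z ↦ Z

μZ.select{stop: select{more: select{err: end, stop: Z}, err: recv[Bool].Z}, more: select{stop: select{more: end, ack: Z}, data: select{stop: Z, err: Z}, ack: offer{retry: Z, done: Z}}, ack: send[Int].send[Bool].Z}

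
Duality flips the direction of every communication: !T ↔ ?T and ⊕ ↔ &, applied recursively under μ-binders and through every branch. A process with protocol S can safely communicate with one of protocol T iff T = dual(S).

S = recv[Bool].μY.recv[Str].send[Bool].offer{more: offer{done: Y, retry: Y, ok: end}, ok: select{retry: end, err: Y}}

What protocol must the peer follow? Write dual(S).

recv[Bool] ↦ send[Bool]
  μY ↦ μY  (μ self-dual)
    recv[Str] ↦ send[Str]
      send[Bool] ↦ recv[Bool]
        offer{more,ok} ↦ select{more,ok}  (external→internal)
          [more]
            offer{done,retry,ok} ↦ select{done,retry,ok}  (external→internal)
              [done]
                Y self-dual
              [retry]
                Y self-dual
              [ok]
                end self-dual
          [ok]
            select{retry,err} ↦ offer{retry,err}  (select→offer)
              [retry]
                end self-dual
              [err]
                Y self-dual

send[Bool].μY.send[Str].recv[Bool].select{more: select{done: Y, retry: Y, ok: end}, ok: offer{retry: end, err: Y}}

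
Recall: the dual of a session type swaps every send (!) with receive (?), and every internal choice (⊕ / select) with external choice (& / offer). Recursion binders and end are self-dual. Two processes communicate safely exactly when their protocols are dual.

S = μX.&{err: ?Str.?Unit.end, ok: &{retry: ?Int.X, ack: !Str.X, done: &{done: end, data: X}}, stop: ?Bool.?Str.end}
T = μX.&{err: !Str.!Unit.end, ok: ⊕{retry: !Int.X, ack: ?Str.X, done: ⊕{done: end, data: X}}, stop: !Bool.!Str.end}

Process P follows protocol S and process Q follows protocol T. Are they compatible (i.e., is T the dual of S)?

NO

μX ‖ μX  ok (binder kept)
  &{err,ok,stop} ‖ &{err,ok,stop}  ✗ choice polarity not flipped — not dual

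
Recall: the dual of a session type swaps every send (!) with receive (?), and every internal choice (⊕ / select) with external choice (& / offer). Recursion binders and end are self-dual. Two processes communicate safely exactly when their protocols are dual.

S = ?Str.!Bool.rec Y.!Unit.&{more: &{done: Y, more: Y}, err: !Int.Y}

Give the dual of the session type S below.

!Str.?Bool.rec Y.?Unit.+{more: +{done: Y, more: Y}, err: ?Int.Y}

?Str = !Str
  !Bool = ?Bool
    rec Y = rec Y  (μ self-dual)
      !Unit = ?Unit
        &{more,err} = +{more,err}  (offer→select)
          case more:
            &{done,more} = +{done,more}  (offer→select)
              case done:
                Y ↦ Y
              case more:
                Y ↦ Y
          case err:
            !Int = ?Int
              Y ↦ Y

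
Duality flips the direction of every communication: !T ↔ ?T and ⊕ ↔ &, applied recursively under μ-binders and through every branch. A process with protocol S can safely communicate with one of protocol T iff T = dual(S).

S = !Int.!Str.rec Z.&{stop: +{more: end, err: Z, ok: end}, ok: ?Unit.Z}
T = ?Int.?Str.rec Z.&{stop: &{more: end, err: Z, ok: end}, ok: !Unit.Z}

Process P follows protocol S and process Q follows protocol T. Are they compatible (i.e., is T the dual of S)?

!Int | ?Int  ✓
  !Str | ?Str  ✓
    rec Z | rec Z  ✓ (binder kept)
      &{stop,ok} | &{stop,ok}  ✗ choice polarity not flipped — not dual

NO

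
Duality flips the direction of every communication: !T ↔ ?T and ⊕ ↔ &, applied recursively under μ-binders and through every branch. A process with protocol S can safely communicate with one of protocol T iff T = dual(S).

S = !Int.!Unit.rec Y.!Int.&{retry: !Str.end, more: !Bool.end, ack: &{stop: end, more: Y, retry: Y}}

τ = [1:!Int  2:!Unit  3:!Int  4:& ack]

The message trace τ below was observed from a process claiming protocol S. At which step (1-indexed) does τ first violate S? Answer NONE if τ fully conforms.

[1] !Int  ✓  now at !Unit.rec Y.…
[2] !Unit  ✓  now at rec Y.…
[3] !Int  ✓  now at &{retry: !Str.end, more: !Bool.end, ack: &{stop: end, more: rec Y.…, retry: rec Y.…}}
[4] & ack  ✓  now at &{stop: end, more: rec Y.…, retry: rec Y.…}
τ conforms to S (length 4)

NONE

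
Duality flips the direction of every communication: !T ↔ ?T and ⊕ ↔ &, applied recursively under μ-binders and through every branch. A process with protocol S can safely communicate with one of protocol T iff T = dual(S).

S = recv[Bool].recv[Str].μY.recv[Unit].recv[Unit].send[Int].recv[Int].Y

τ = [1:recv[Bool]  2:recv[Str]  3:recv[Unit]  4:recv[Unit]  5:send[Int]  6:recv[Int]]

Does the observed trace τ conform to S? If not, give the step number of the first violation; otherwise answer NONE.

NONE

@1 recv[Bool]  match  now at recv[Str].μY.…
@2 recv[Str]  match  now at μY.…
@3 recv[Unit]  match  now at recv[Unit].send[Int].recv[Int].μY.…
@4 recv[Unit]  match  now at send[Int].recv[Int].μY.…
@5 send[Int]  match  now at recv[Int].μY.…
@6 recv[Int]  match  now at μY.…
τ conforms to S (length 6)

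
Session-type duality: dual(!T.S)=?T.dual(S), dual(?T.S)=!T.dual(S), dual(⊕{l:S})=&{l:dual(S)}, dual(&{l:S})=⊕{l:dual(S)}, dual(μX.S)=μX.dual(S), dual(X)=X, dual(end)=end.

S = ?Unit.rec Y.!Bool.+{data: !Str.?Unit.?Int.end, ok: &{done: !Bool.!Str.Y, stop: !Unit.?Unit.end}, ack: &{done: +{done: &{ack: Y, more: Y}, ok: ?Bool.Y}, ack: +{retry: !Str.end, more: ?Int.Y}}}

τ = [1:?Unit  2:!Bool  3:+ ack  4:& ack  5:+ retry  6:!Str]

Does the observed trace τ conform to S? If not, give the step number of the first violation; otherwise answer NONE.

NONE

@1 ?Unit  ok  residual = rec Y.…
@2 !Bool  ok  residual = +{data: !Str.?Unit.?Int.end, ok: &{done: !Bool.!Str.rec Y.…, stop: !Unit.?Unit.end}, ack: &{done: +{done: &{ack: rec Y.…, more: rec Y.…}, ok: ?Bool.rec Y.…}, ack: +{retry: !Str.end, more: ?Int.rec Y.…}}}
@3 + ack  ok  residual = &{done: +{done: &{ack: rec Y.…, more: rec Y.…}, ok: ?Bool.rec Y.…}, ack: +{retry: !Str.end, more: ?Int.rec Y.…}}
@4 & ack  ok  residual = +{retry: !Str.end, more: ?Int.rec Y.…}
@5 + retry  ok  residual = !Str.end
@6 !Str  ok  residual = end
τ conforms to S (length 6)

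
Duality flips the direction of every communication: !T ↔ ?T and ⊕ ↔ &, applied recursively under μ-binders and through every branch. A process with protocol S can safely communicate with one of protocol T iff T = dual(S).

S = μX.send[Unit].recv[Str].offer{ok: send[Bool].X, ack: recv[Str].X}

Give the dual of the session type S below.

μX.recv[Unit].send[Str].select{ok: recv[Bool].X, ack: send[Str].X}

μX → μX  (binder kept)
  send[Unit] → recv[Unit]
    recv[Str] → send[Str]
      offer{ok,ack} → select{ok,ack}  (&→⊕)
        [ok]
          send[Bool] → recv[Bool]
            X self-dual
        [ack]
          recv[Str] → send[Str]
            X self-dual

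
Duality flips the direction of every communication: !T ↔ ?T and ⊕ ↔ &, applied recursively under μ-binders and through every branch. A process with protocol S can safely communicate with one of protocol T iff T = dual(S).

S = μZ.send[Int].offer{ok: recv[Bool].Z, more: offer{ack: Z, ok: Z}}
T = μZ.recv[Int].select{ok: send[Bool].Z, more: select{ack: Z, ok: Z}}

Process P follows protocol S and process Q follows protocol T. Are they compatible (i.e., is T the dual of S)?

YES

μZ ‖ μZ  match (binder kept)
  send[Int] ‖ recv[Int]  match
    offer{ok,more} ‖ select{ok,more}  match labels match
      [ok]
        recv[Bool] ‖ send[Bool]  match
          Z ‖ Z  match
      [more]
        offer{ack,ok} ‖ select{ack,ok}  match labels match
          [ack]
            Z ‖ Z  match
          [ok]
            Z ‖ Z  match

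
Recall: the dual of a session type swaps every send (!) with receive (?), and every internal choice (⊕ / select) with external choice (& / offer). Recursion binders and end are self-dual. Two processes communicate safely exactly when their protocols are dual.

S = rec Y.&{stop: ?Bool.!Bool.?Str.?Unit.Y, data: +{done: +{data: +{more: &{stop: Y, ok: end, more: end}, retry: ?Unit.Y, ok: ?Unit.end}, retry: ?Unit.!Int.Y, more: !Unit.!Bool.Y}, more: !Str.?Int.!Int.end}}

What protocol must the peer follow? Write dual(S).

rec Y → rec Y  (binder kept)
  &{stop,data} → +{stop,data}  (offer→select)
    [stop]
      ?Bool → !Bool
        !Bool → ?Bool
          ?Str → !Str
            ?Unit → !Unit
              dual(Y) = Y
    [data]
      +{done,more} → &{done,more}  (internal→external)
        [done]
          +{data,retry,more} → &{data,retry,more}  (internal→external)
            [data]
              +{more,retry,ok} → &{more,retry,ok}  (internal→external)
                [more]
                  &{stop,ok,more} → +{stop,ok,more}  (offer→select)
                    [stop]
                      dual(Y) = Y
                    [ok]
                      dual(end) = end
                    [more]
                      dual(end) = end
                [retry]
                  ?Unit → !Unit
                    dual(Y) = Y
                [ok]
                  ?Unit → !Unit
                    dual(end) = end
            [retry]
              ?Unit → !Unit
                !Int → ?Int
                  dual(Y) = Y
            [more]
              !Unit → ?Unit
                !Bool → ?Bool
                  dual(Y) = Y
        [more]
          !Str → ?Str
            ?Int → !Int
              !Int → ?Int
                dual(end) = end

rec Y.+{stop: !Bool.?Bool.!Str.!Unit.Y, data: &{done: &{data: &{more: +{stop: Y, ok: end, more: end}, retry: !Unit.Y, ok: !Unit.end}, retry: !Unit.?Int.Y, more: ?Unit.?Bool.Y}, more: ?Str.!Int.?Int.end}}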